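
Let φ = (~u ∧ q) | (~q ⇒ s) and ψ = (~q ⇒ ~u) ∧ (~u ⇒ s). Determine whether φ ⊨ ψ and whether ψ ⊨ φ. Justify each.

(⇒) fails; (⇐) holds.

Converse. Assume the antecedent. If q is true, (~u ∧ q) | (~q ⇒ s) reduces to true regardless of the other variables. If q is false, the antecedent forces (q = F, u = F, s = T), and (~u ∧ q) | (~q ⇒ s) holds there. Either way (~u ∧ q) | (~q ⇒ s) holds.

Forward direction. This fails. Under q = T, u = F, s = F, the left side is true but the right side is false.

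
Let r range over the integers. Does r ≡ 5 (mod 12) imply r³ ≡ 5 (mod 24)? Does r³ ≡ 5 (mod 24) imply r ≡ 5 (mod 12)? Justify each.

Only the reverse direction holds.

Forward direction. This fails: take r = 17. Then 17 ≡ 5 (mod 12), but 17³ = 4913 ≡ 17 (mod 24), not 5.

Converse. The residues r modulo 24 with r³ ≡ 5 (mod 24) are exactly {5}, and each is ≡ 5 (mod 12).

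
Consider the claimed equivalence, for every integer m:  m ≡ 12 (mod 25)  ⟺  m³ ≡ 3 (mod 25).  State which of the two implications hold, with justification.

(⟹) Suppose m ≡ 12 (mod 25). Write m = 25j + 12. Then (25j + 12)³ = 15625j³ + 22500j² + 10800j + 1728 = 25(625j³ + 900j² + 432j + 69) + 3, so m³ ≡ 3 (mod 25).

(⟸) Conversely, suppose m³ ≡ 3 (mod 25). The only residue r in {0, …, 24} with r³ ≡ 3 (mod 25) is r = 12, so m ≡ 12 (mod 25).

Both implications hold.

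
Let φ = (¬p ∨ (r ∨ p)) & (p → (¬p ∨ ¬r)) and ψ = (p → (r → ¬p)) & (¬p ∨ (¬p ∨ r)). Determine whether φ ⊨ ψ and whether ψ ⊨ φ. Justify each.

[⇒] This fails. Under p = T, r = F, the left side is true but the right side is false.

[⇐] Assume the antecedent. If p is true, the antecedent cannot hold. If p is false, the consequent reduces to true regardless of the other variables. Either way the consequent holds.

Only the converse holds.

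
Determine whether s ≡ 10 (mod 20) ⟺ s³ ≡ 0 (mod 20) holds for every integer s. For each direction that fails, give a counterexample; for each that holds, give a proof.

Only the forward direction holds.

(⟸) This fails: take s = 0. Then 0³ = 0 ≡ 0 (mod 20), yet 0 ≡ 0 (mod 20), not 10.

(⟹) Suppose s ≡ 10 (mod 20). Write s = 20j + 10. Then (20j + 10)³ = 8000j³ + 12000j² + 6000j + 1000 = 20(400j³ + 600j² + 300j + 50) + 0, so s³ ≡ 0 (mod 20).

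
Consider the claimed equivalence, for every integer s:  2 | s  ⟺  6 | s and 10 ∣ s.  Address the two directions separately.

Not equivalent: only (⇐) holds.

(⇒) This fails: take s = 2. Certainly 2 ∣ 2, but 6 ∤ 2.

(⇐) Suppose 6 ∣ s and 10 ∣ s. Any common multiple of 6 and 10 is a multiple of their lcm; here lcm(6, 10) = 6·10/gcd(6, 10) = 60/2 = 30, so 30 ∣ s. Since 2 ∣ 30, it follows that 2 ∣ s.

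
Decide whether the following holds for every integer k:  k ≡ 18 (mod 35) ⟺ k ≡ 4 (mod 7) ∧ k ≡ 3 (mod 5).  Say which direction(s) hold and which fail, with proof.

Converse. If k ≡ 4 (mod 7) and k ≡ 3 (mod 5), then by the Chinese remainder theorem k ≡ 18 (mod 35). This is exactly k ≡ 18 (mod 35).

Forward direction. Suppose k ≡ 18 (mod 35); write k = 35j + 18. Since 7 ∣ 35, reducing mod 7 gives k ≡ 18 ≡ 4 (mod 7); since 5 ∣ 35, reducing mod 5 gives k ≡ 18 ≡ 3 (mod 5).

Both directions hold; the statement is true.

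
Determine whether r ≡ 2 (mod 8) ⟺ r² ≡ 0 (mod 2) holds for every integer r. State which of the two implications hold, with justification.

(⇒) holds; (⇐) fails.

Forward direction. Suppose r ≡ 2 (mod 8). Then r² ≡ 2² = 4 (mod 8), and since 2 ∣ 8, also r² ≡ 0 (mod 2).

Converse. This fails: take r = 0. Then 0² = 0 ≡ 0 (mod 2), yet 0 ≡ 0 (mod 8), not 2.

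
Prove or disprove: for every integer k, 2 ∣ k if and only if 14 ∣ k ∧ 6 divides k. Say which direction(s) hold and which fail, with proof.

Only the converse holds.

[⇒] This fails: take k = 2. Certainly 2 ∣ 2, but 14 ∤ 2.

[⇐] Suppose 14 ∣ k and 6 ∣ k. Any common multiple of 14 and 6 is a multiple of their lcm; here lcm(14, 6) = 14·6/gcd(14, 6) = 84/2 = 42, so 42 ∣ k. Since 2 ∣ 42, it follows that 2 ∣ k.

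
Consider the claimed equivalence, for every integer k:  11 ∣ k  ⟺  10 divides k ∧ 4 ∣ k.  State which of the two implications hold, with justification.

Neither implication holds.

Forward direction. This fails: take k = 11. Certainly 11 ∣ 11, but 10 ∤ 11.

Converse. This fails: take k = 20. Both 10 ∣ 20 and 4 ∣ 20, yet 20 is not a multiple of 11 (since 20 = 1·11 + 9), so 11 ∤ 20.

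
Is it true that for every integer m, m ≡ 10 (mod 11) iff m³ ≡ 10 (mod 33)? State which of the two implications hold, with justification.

(⇒) fails; (⇐) holds.

(⟹) This fails: take m = 21. Then 21 ≡ 10 (mod 11), but 21³ = 9261 ≡ 21 (mod 33), not 10.

(⟸) Conversely, the residues r modulo 33 with r³ ≡ 10 (mod 33) are exactly {10}, and each is ≡ 10 (mod 11).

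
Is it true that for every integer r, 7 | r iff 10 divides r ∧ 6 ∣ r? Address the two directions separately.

(⇒) fails and (⇐) fails.

Forward direction. This fails: take r = 7. Certainly 7 ∣ 7, but 10 ∤ 7.

Converse. This fails: take r = 30. Both 10 ∣ 30 and 6 ∣ 30, yet 30 is not a multiple of 7 (since 30 = 4·7 + 2), so 7 ∤ 30.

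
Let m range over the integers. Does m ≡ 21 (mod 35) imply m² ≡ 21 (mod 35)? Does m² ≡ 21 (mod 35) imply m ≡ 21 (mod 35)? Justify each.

Not equivalent: only (⇒) holds.

(→) Suppose m ≡ 21 (mod 35). Write m = 35j + 21. Then (35j + 21)² = 1225j² + 1470j + 441 = 35(35j² + 42j + 12) + 21, so m² ≡ 21 (mod 35).

(←) This fails: take m = 14. Then 14² = 196 ≡ 21 (mod 35), yet 14 ≡ 14 (mod 35), not 21.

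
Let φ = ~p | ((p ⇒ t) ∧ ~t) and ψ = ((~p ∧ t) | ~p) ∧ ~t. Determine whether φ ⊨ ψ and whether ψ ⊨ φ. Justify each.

Not equivalent: only (⇐) holds.

Forward direction. This fails. Under t = T, p = F, the left side is true but the right side is false.

Converse. Assume the antecedent. If t is true, the antecedent cannot hold. If t is false, the antecedent forces (t = F, p = F), and ~p | ((p ⇒ t) ∧ ~t) holds there. Either way ~p | ((p ⇒ t) ∧ ~t) holds.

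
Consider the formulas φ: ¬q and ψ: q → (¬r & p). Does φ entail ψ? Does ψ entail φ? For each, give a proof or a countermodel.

(→) Assume the antecedent. If r is true, the antecedent forces (r = T, p = F, q = F) or (r = T, p = T, q = F), and q → (¬r & p) holds there. If r is false, the antecedent forces (r = F, p = F, q = F) or (r = F, p = T, q = F), and q → (¬r & p) holds there. Either way q → (¬r & p) holds.

(←) This fails. Under r = F, p = T, q = T, the left side is false but the right side is true.

Only the forward implication holds.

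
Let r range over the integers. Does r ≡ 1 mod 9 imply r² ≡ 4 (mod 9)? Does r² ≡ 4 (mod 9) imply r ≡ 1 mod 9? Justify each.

(→) This fails: take r = 1. Then 1 ≡ 1 (mod 9), but 1² = 1 ≡ 1 (mod 9), not 4.

(←) This fails: take r = 2. Then 2² = 4 ≡ 4 (mod 9), yet 2 ≡ 2 (mod 9), not 1.

Neither direction holds.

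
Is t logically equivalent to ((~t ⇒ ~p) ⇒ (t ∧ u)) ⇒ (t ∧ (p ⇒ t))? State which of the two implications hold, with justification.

[⇐] This fails. Under t = F, u = F, p = F, the left side is false but the right side is true.

[⇒] Assume the antecedent. If t is true, the consequent reduces to true regardless of the other variables. If t is false, the antecedent cannot hold. Either way the consequent holds.

Not equivalent: only (⇒) holds.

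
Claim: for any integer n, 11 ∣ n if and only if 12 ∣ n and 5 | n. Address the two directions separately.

(→) This fails: take n = 11. Certainly 11 ∣ 11, but 12 ∤ 11.

(←) This fails: take n = 60. Both 12 ∣ 60 and 5 ∣ 60, yet 60 is not a multiple of 11 (since 60 = 5·11 + 5), so 11 ∤ 60.

Both directions fail.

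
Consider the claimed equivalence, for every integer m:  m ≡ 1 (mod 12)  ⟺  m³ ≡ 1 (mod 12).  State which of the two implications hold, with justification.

Both directions hold; the statement is true.

[⇒] Suppose m ≡ 1 (mod 12). Write m = 12j + 1. Then (12j + 1)³ = 1728j³ + 432j² + 36j + 1 = 12(144j³ + 36j² + 3j) + 1, so m³ ≡ 1 (mod 12).

[⇐] For the converse, argue contrapositively. If m ≢ 1 (mod 12), then m is congruent to one of 0, 2, 3, 4, 5, 6, 7, 8, 9, 10, 11 modulo 12, and these give m³ ≡ 0, 8, 3, 4, 5, 0, 7, 8, 9, 4, 11 respectively — never 1.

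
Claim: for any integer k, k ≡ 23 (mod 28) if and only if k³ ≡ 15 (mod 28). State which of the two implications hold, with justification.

(⇒) holds; (⇐) fails.

[⇐] This fails: take k = 11. Then 11³ = 1331 ≡ 15 (mod 28), yet 11 ≡ 11 (mod 28), not 23.

[⇒] Suppose k ≡ 23 (mod 28). Write k = 28j + 23. Then (28j + 23)³ = 21952j³ + 54096j² + 44436j + 12167 = 28(784j³ + 1932j² + 1587j + 434) + 15, so k³ ≡ 15 (mod 28).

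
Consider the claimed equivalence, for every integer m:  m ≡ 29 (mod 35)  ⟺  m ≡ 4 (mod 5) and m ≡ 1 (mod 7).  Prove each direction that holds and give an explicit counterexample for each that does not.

Equivalent; both directions hold.

(→) Suppose m ≡ 29 (mod 35); write m = 35j + 29. Since 5 ∣ 35, reducing mod 5 gives m ≡ 29 ≡ 4 (mod 5); since 7 ∣ 35, reducing mod 7 gives m ≡ 29 ≡ 1 (mod 7).

(←) Conversely, if m ≡ 4 (mod 5) and m ≡ 1 (mod 7), then by the Chinese remainder theorem m ≡ 29 (mod 35). This is exactly m ≡ 29 (mod 35).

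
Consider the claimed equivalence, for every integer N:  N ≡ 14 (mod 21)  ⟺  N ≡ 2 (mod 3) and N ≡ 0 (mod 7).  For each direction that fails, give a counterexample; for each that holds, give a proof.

Converse. If N ≡ 2 (mod 3) and N ≡ 0 (mod 7), then by the Chinese remainder theorem N ≡ 14 (mod 21). This is exactly N ≡ 14 (mod 21).

Forward direction. Suppose N ≡ 14 (mod 21); write N = 21j + 14. Since 3 ∣ 21, reducing mod 3 gives N ≡ 14 ≡ 2 (mod 3); since 7 ∣ 21, reducing mod 7 gives N ≡ 14 ≡ 0 (mod 7).

Equivalent; both directions hold.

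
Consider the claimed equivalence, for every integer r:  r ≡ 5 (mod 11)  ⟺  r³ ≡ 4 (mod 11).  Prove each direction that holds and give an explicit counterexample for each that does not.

The biconditional holds.

(⟸) Suppose r³ ≡ 4 (mod 11). The only residue r in {0, …, 10} with r³ ≡ 4 (mod 11) is r = 5, so r ≡ 5 (mod 11).

(⟹) Suppose r ≡ 5 (mod 11). Write r = 11j + 5. Then (11j + 5)³ = 1331j³ + 1815j² + 825j + 125 = 11(121j³ + 165j² + 75j + 11) + 4, so r³ ≡ 4 (mod 11).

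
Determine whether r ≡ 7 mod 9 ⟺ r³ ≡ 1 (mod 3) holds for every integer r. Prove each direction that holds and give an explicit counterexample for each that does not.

(→) Suppose r ≡ 7 (mod 9). Then r³ ≡ 7³ = 343 (mod 9), and since 3 ∣ 9, also r³ ≡ 1 (mod 3).

(←) This fails: take r = 1. Then 1³ = 1 ≡ 1 (mod 3), yet 1 ≡ 1 (mod 9), not 7.

(⇒) holds; (⇐) fails.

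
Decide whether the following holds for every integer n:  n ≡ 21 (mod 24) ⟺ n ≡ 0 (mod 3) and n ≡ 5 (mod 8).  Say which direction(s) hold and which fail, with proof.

Both directions hold.

(→) Suppose n ≡ 21 (mod 24); write n = 24j + 21. Since 3 ∣ 24, reducing mod 3 gives n ≡ 21 ≡ 0 (mod 3); since 8 ∣ 24, reducing mod 8 gives n ≡ 21 ≡ 5 (mod 8).

(←) Conversely, if n ≡ 0 (mod 3) and n ≡ 5 (mod 8), then by the Chinese remainder theorem n ≡ 21 (mod 24). This is exactly n ≡ 21 (mod 24).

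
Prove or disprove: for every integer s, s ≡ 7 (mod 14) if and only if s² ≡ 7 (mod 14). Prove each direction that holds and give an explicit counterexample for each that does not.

Forward direction. Suppose s ≡ 7 (mod 14). Write s = 14j + 7. Then (14j + 7)² = 196j² + 196j + 49 = 14(14j² + 14j + 3) + 7, so s² ≡ 7 (mod 14).

Converse. Suppose s² ≡ 7 (mod 14). The only residue r in {0, …, 13} with r² ≡ 7 (mod 14) is r = 7, so s ≡ 7 (mod 14).

The biconditional holds.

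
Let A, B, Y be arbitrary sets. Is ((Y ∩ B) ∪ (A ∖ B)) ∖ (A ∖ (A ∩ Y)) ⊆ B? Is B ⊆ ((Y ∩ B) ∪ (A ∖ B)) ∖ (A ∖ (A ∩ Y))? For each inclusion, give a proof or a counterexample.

Both inclusions fail.

(⟹) This inclusion fails. Take A = {1}, B = ∅, Y = {1}; then 1 ∈ ((Y ∩ B) ∪ (A ∖ B)) ∖ (A ∖ (A ∩ Y)) but 1 ∉ B.

(⟸) This inclusion fails. Take A = ∅, B = {1}, Y = ∅; then 1 ∈ B but 1 ∉ ((Y ∩ B) ∪ (A ∖ B)) ∖ (A ∖ (A ∩ Y)).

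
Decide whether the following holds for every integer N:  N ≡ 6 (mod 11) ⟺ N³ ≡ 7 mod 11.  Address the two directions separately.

Equivalent; both directions hold.

(⇐) For the converse, argue contrapositively. If N ≢ 6 (mod 11), then N is congruent to one of 0, 1, 2, 3, 4, 5, 7, 8, 9, 10 modulo 11, and these give N³ ≡ 0, 1, 8, 5, 9, 4, 2, 6, 3, 10 respectively — never 7.

(⇒) Suppose N ≡ 6 (mod 11). Write N = 11j + 6. Then (11j + 6)³ = 1331j³ + 2178j² + 1188j + 216 = 11(121j³ + 198j² + 108j + 19) + 7, so N³ ≡ 7 (mod 11).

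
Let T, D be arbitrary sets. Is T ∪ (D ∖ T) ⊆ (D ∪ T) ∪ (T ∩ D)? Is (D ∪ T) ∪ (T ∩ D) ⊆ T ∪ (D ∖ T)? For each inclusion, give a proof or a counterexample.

(⟹) Let x ∈ T ∪ (D ∖ T). Then either x ∈ T and x ∉ D; or x ∈ D and x ∉ T; or x ∈ T ∩ D. In each case x ∈ (D ∪ T) ∪ (T ∩ D), so T ∪ (D ∖ T) ⊆ (D ∪ T) ∪ (T ∩ D).

(⟸) Let x ∈ (D ∪ T) ∪ (T ∩ D). Then either x ∈ T and x ∉ D; or x ∈ D and x ∉ T; or x ∈ T ∩ D. In each case x ∈ T ∪ (D ∖ T), so (D ∪ T) ∪ (T ∩ D) ⊆ T ∪ (D ∖ T).

The two sets are equal.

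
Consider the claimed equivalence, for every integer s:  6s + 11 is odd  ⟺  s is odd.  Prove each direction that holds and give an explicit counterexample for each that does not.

Only the converse holds.

(⇒) This fails: take s = 0. Then 6s + 11 = 11, which is odd, yet s = 0 is even, not odd.

(⇐) Suppose s is odd. Since 6 is even, 6s is even for every s, so 6s + 11 has the same parity as 11, which is odd. Hence 6s + 11 is odd.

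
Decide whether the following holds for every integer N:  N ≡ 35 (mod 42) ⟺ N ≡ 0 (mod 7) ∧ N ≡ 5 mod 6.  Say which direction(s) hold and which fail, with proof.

Both directions hold.

(→) Suppose N ≡ 35 (mod 42); write N = 42j + 35. Since 7 ∣ 42, reducing mod 7 gives N ≡ 35 ≡ 0 (mod 7); since 6 ∣ 42, reducing mod 6 gives N ≡ 35 ≡ 5 (mod 6).

(←) Conversely, if N ≡ 0 (mod 7) and N ≡ 5 (mod 6), then by the Chinese remainder theorem N ≡ 35 (mod 42). This is exactly N ≡ 35 (mod 42).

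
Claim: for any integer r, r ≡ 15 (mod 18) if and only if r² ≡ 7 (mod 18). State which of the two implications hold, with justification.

Forward direction. This fails: take r = 15. Then 15 ≡ 15 (mod 18), but 15² = 225 ≡ 9 (mod 18), not 7.

Converse. This fails: take r = 5. Then 5² = 25 ≡ 7 (mod 18), yet 5 ≡ 5 (mod 18), not 15.

Neither direction holds.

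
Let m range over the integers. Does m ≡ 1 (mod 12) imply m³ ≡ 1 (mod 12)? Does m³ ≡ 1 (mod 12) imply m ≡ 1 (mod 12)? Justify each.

Equivalent; both directions hold.

Forward direction. Suppose m ≡ 1 (mod 12). Write m = 12j + 1. Then (12j + 1)³ = 1728j³ + 432j² + 36j + 1 = 12(144j³ + 36j² + 3j) + 1, so m³ ≡ 1 (mod 12).

Converse. Suppose m³ ≡ 1 (mod 12). The only residue r in {0, …, 11} with r³ ≡ 1 (mod 12) is r = 1, so m ≡ 1 (mod 12).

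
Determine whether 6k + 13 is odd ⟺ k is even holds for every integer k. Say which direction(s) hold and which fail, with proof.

Not equivalent: only (⇐) holds.

(←) Suppose k is even. Since 6 is even, 6k is even for every k, so 6k + 13 has the same parity as 13, which is odd. Hence 6k + 13 is odd.

(→) This fails: take k = 5. Then 6k + 13 = 43, which is odd, yet k = 5 is odd, not even.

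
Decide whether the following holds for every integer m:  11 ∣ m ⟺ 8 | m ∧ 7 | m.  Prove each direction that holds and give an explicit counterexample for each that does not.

(⟹) This fails: take m = 11. Certainly 11 ∣ 11, but 8 ∤ 11.

(⟸) This fails: take m = 56. Both 8 ∣ 56 and 7 ∣ 56, yet 56 is not a multiple of 11 (since 56 = 5·11 + 1), so 11 ∤ 56.

Neither direction holds.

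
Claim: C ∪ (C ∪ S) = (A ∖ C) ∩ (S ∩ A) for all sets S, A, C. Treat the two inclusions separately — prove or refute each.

The sets are not equal: only the reverse inclusion holds.

(⊇) Let x ∈ (A ∖ C) ∩ (S ∩ A). Then x ∈ S ∩ A and x ∉ C, from which x ∈ C ∪ (C ∪ S).

(⊆) This inclusion fails. Take S = {1}, A = ∅, C = ∅; then 1 ∈ C ∪ (C ∪ S) but 1 ∉ (A ∖ C) ∩ (S ∩ A).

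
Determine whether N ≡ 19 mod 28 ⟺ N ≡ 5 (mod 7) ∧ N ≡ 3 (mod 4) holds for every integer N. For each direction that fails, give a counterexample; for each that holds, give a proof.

(←) If N ≡ 5 (mod 7) and N ≡ 3 (mod 4), then by the Chinese remainder theorem N ≡ 19 (mod 28). This is exactly N ≡ 19 (mod 28).

(→) Suppose N ≡ 19 (mod 28); write N = 28j + 19. Since 7 ∣ 28, reducing mod 7 gives N ≡ 19 ≡ 5 (mod 7); since 4 ∣ 28, reducing mod 4 gives N ≡ 19 ≡ 3 (mod 4).

Equivalent; both directions hold.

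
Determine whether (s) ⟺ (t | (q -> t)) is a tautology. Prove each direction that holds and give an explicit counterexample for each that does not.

(⇒) This fails. Under s = T, t = F, q = T, the left side is true but the right side is false.

(⇐) This fails. Under s = F, t = F, q = F, the left side is false but the right side is true.

Neither direction holds.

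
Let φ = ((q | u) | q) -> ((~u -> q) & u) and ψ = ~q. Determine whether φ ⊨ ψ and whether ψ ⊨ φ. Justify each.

Not equivalent: only (⇐) holds.

Converse. Assume the antecedent. If q is true, the antecedent cannot hold. If q is false, the consequent reduces to true regardless of the other variables. Either way the consequent holds.

Forward direction. This fails. Under q = T, u = T, the left side is true but the right side is false.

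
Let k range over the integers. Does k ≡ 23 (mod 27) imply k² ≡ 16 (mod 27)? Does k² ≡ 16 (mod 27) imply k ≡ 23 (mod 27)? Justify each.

(⇒) holds; (⇐) fails.

(⟹) Suppose k ≡ 23 (mod 27). Write k = 27j + 23. Then (27j + 23)² = 729j² + 1242j + 529 = 27(27j² + 46j + 19) + 16, so k² ≡ 16 (mod 27).

(⟸) This fails: take k = 4. Then 4² = 16 ≡ 16 (mod 27), yet 4 ≡ 4 (mod 27), not 23.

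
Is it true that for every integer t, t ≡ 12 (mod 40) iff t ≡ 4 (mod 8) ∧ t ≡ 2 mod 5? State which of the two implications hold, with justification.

Both directions hold.

[⇒] Suppose t ≡ 12 (mod 40); write t = 40j + 12. Since 8 ∣ 40, reducing mod 8 gives t ≡ 12 ≡ 4 (mod 8); since 5 ∣ 40, reducing mod 5 gives t ≡ 12 ≡ 2 (mod 5).

[⇐] Conversely, if t ≡ 4 (mod 8) and t ≡ 2 (mod 5), then by the Chinese remainder theorem t ≡ 12 (mod 40). This is exactly t ≡ 12 (mod 40).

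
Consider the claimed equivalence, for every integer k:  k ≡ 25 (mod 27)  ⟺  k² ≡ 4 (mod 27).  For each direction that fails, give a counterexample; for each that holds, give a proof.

(⇒) Suppose k ≡ 25 (mod 27). Write k = 27j + 25. Then (27j + 25)² = 729j² + 1350j + 625 = 27(27j² + 50j + 23) + 4, so k² ≡ 4 (mod 27).

(⇐) This fails: take k = 2. Then 2² = 4 ≡ 4 (mod 27), yet 2 ≡ 2 (mod 27), not 25.

Not equivalent: only (⇒) holds.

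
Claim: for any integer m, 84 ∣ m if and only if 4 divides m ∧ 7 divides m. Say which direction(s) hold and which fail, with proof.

Only the forward direction holds.

Forward direction. If 84 ∣ m, write m = 84q. Since 84 = 21·4, m = 4·(21q), so 4 ∣ m; and since 84 = 12·7, m = 7·(12q), so 7 ∣ m.

Converse. This fails: take m = 28. Both 4 ∣ 28 and 7 ∣ 28, yet 28 is not a multiple of 84 (since 28 = 0·84 + 28), so 84 ∤ 28.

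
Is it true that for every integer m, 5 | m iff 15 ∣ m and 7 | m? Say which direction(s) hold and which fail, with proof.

(⇐) Suppose 15 ∣ m and 7 ∣ m. Any common multiple of 15 and 7 is a multiple of their lcm; here gcd(15, 7) = 1, so lcm(15, 7) = 15·7 = 105, so 105 ∣ m. Since 5 ∣ 105, it follows that 5 ∣ m.

(⇒) This fails: take m = 5. Certainly 5 ∣ 5, but 15 ∤ 5.

Only the reverse direction holds.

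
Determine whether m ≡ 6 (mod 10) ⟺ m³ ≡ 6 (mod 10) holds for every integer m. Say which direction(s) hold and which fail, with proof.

(→) Suppose m ≡ 6 (mod 10). Write m = 10j + 6. Then (10j + 6)³ = 1000j³ + 1800j² + 1080j + 216 = 10(100j³ + 180j² + 108j + 21) + 6, so m³ ≡ 6 (mod 10).

(←) For the converse, argue contrapositively. If m ≢ 6 (mod 10), then m is congruent to one of 0, 1, 2, 3, 4, 5, 7, 8, 9 modulo 10, and these give m³ ≡ 0, 1, 8, 7, 4, 5, 3, 2, 9 respectively — never 6.

The biconditional holds.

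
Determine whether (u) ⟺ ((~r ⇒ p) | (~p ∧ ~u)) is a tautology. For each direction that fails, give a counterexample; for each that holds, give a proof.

Neither direction holds.

(⟹) This fails. Under r = F, u = T, p = F, the left side is true but the right side is false.

(⟸) This fails. Under r = F, u = F, p = F, the left side is false but the right side is true.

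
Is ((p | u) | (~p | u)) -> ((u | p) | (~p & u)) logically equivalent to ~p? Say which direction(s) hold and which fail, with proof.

(⟹) This fails. Under u = F, p = T, the left side is true but the right side is false.

(⟸) This fails. Under u = F, p = F, the left side is false but the right side is true.

(⇒) fails and (⇐) fails.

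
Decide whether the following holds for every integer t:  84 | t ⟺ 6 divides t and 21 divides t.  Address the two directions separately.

The forward direction holds; the converse fails.

(⇐) This fails: take t = 42. Both 6 ∣ 42 and 21 ∣ 42, yet 42 is not a multiple of 84 (since 42 = 0·84 + 42), so 84 ∤ 42.

(⇒) If 84 ∣ t, write t = 84q. Since 84 = 14·6, t = 6·(14q), so 6 ∣ t; and since 84 = 4·21, t = 21·(4q), so 21 ∣ t.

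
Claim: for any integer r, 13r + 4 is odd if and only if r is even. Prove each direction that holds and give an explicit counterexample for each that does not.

Neither direction holds.

[⇒] This fails: r = 3 gives 13r + 4 = 43, which is odd, but 3 is odd, not even.

[⇐] This also fails: r = 0 is even, but 13r + 4 = 4 is even, not odd.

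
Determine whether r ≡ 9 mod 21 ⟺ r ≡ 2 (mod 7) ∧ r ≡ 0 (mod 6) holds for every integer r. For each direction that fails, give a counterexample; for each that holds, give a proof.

Only the reverse direction holds.

(⇒) This fails: r = 9 gives 9 ≡ 9 (mod 21) but 9 ≡ 3 (mod 6), so the conjunction on the right does not hold.

(⇐) Conversely, if r ≡ 2 (mod 7) and r ≡ 0 (mod 6), then by the Chinese remainder theorem r ≡ 30 (mod 42). Since 30 ≡ 9 (mod 21) and 21 ∣ 42, we get r ≡ 9 (mod 21).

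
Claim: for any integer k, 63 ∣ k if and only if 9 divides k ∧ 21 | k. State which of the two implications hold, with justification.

(→) If 63 ∣ k, write k = 63q. Since 63 = 7·9, k = 9·(7q), so 9 ∣ k; and since 63 = 3·21, k = 21·(3q), so 21 ∣ k.

(←) Suppose 9 ∣ k and 21 ∣ k. Any common multiple of 9 and 21 is a multiple of their lcm; here lcm(9, 21) = 9·21/gcd(9, 21) = 189/3 = 63, so 63 ∣ k.

Both directions hold.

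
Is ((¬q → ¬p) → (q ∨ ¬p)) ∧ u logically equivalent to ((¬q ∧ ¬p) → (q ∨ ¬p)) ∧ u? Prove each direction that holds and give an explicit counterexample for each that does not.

Both directions hold; the statement is true.

Forward direction. Assume the antecedent. If p is true, the antecedent forces (p = T, q = F, u = T) or (p = T, q = T, u = T), and ((¬q ∧ ¬p) → (q ∨ ¬p)) ∧ u holds there. If p is false, the antecedent forces (p = F, q = F, u = T) or (p = F, q = T, u = T), and ((¬q ∧ ¬p) → (q ∨ ¬p)) ∧ u holds there. Either way ((¬q ∧ ¬p) → (q ∨ ¬p)) ∧ u holds.

Converse. Assume the antecedent. If p is true, the antecedent forces (p = T, q = F, u = T) or (p = T, q = T, u = T), and ((¬q → ¬p) → (q ∨ ¬p)) ∧ u holds there. If p is false, the antecedent forces (p = F, q = F, u = T) or (p = F, q = T, u = T), and ((¬q → ¬p) → (q ∨ ¬p)) ∧ u holds there. Either way ((¬q → ¬p) → (q ∨ ¬p)) ∧ u holds.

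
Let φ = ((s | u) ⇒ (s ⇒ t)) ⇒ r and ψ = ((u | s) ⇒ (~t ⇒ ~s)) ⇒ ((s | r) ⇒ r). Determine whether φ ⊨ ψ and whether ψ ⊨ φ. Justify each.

[⇒] Assume the antecedent. If r is true, the consequent reduces to true regardless of the other variables. If r is false, the antecedent forces (t = F, u = F, s = T, r = F) or (t = F, u = T, s = T, r = F), and the consequent holds there. Either way the consequent holds.

[⇐] This fails. Under t = F, u = F, s = F, r = F, the left side is false but the right side is true.

(⇒) holds; (⇐) fails.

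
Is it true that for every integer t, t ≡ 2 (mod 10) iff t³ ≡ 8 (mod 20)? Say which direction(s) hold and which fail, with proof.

[⇒] Suppose t ≡ 2 (mod 10). Working modulo 20, t ∈ {2, 12}; for each such r, r³ ≡ 8 (mod 20).

[⇐] Conversely, the residues r modulo 20 with r³ ≡ 8 (mod 20) are exactly {2, 12}, and each is ≡ 2 (mod 10).

Both directions hold.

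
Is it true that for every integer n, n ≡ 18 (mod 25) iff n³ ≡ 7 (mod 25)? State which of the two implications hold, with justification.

The biconditional holds.

(⇒) Suppose n ≡ 18 (mod 25). Write n = 25j + 18. Then (25j + 18)³ = 15625j³ + 33750j² + 24300j + 5832 = 25(625j³ + 1350j² + 972j + 233) + 7, so n³ ≡ 7 (mod 25).

(⇐) Conversely, suppose n³ ≡ 7 (mod 25). The only residue r in {0, …, 24} with r³ ≡ 7 (mod 25) is r = 18, so n ≡ 18 (mod 25).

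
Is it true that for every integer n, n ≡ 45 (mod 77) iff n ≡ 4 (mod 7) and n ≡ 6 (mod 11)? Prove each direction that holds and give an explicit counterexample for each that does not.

(⟹) This fails: n = 45 gives 45 ≡ 45 (mod 77) but 45 ≡ 3 (mod 7), so the conjunction on the right does not hold.

(⟸) This fails: n = 39 satisfies both congruences on the right (39 ≡ 4 mod 7 and 39 ≡ 6 mod 11) yet 39 ≡ 39 (mod 77), not 45.

Both directions fail.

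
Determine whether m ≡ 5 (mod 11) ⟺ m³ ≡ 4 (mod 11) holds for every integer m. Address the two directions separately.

Equivalent; both directions hold.

Forward direction. Suppose m ≡ 5 (mod 11). Write m = 11j + 5. Then (11j + 5)³ = 1331j³ + 1815j² + 825j + 125 = 11(121j³ + 165j² + 75j + 11) + 4, so m³ ≡ 4 (mod 11).

Converse. For the converse, argue contrapositively. If m ≢ 5 (mod 11), then m is congruent to one of 0, 1, 2, 3, 4, 6, 7, 8, 9, 10 modulo 11, and these give m³ ≡ 0, 1, 8, 5, 9, 7, 2, 6, 3, 10 respectively — never 4.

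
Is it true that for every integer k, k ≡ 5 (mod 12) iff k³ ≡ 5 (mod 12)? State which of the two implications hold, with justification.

The biconditional holds.

(⇐) For the converse, argue contrapositively. If k ≢ 5 (mod 12), then k is congruent to one of 0, 1, 2, 3, 4, 6, 7, 8, 9, 10, 11 modulo 12, and these give k³ ≡ 0, 1, 8, 3, 4, 0, 7, 8, 9, 4, 11 respectively — never 5.

(⇒) Suppose k ≡ 5 (mod 12). Write k = 12j + 5. Then (12j + 5)³ = 1728j³ + 2160j² + 900j + 125 = 12(144j³ + 180j² + 75j + 10) + 5, so k³ ≡ 5 (mod 12).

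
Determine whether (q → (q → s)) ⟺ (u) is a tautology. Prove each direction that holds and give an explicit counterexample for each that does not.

(→) This fails. Under u = F, s = F, q = F, the left side is true but the right side is false.

(←) This fails. Under u = T, s = F, q = T, the left side is false but the right side is true.

(⇒) fails and (⇐) fails.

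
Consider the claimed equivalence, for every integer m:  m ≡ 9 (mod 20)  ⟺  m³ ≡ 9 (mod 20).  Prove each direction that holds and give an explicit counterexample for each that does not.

Equivalent; both directions hold.

(⟹) Suppose m ≡ 9 (mod 20). Write m = 20j + 9. Then (20j + 9)³ = 8000j³ + 10800j² + 4860j + 729 = 20(400j³ + 540j² + 243j + 36) + 9, so m³ ≡ 9 (mod 20).

(⟸) Conversely, suppose m³ ≡ 9 (mod 20). The only residue r in {0, …, 19} with r³ ≡ 9 (mod 20) is r = 9, so m ≡ 9 (mod 20).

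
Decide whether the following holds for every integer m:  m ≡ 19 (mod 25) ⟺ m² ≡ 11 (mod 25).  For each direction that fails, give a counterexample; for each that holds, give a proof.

Not equivalent: only (⇒) holds.

(→) Suppose m ≡ 19 (mod 25). Write m = 25j + 19. Then (25j + 19)² = 625j² + 950j + 361 = 25(25j² + 38j + 14) + 11, so m² ≡ 11 (mod 25).

(←) This fails: take m = 6. Then 6² = 36 ≡ 11 (mod 25), yet 6 ≡ 6 (mod 25), not 19.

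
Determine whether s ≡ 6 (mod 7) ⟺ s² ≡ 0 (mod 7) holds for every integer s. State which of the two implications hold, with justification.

(⟹) This fails: take s = 6. Then 6 ≡ 6 (mod 7), but 6² = 36 ≡ 1 (mod 7), not 0.

(⟸) This fails: take s = 0. Then 0² = 0 ≡ 0 (mod 7), yet 0 ≡ 0 (mod 7), not 6.

(⇒) fails and (⇐) fails.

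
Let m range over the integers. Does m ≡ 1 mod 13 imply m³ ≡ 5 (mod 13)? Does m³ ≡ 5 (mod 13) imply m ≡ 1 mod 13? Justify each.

(→) This fails: take m = 1. Then 1 ≡ 1 (mod 13), but 1³ = 1 ≡ 1 (mod 13), not 5.

(←) This fails: take m = 7. Then 7³ = 343 ≡ 5 (mod 13), yet 7 ≡ 7 (mod 13), not 1.

Both directions fail.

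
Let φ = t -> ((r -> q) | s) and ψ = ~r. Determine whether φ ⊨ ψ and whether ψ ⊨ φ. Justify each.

(⟹) This fails. Under s = F, r = T, t = F, q = F, the left side is true but the right side is false.

(⟸) Assume the antecedent. If r is true, the antecedent cannot hold. If r is false, t -> ((r -> q) | s) reduces to true regardless of the other variables. Either way t -> ((r -> q) | s) holds.

The forward direction fails; the converse holds.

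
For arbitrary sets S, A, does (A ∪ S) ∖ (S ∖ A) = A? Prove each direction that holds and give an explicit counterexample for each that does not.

Both inclusions hold; the sets are equal.

Reverse inclusion. Let x ∈ A. Then either x ∈ A and x ∉ S; or x ∈ S ∩ A. In each case x ∈ (A ∪ S) ∖ (S ∖ A), so A ⊆ (A ∪ S) ∖ (S ∖ A).

Forward inclusion. Let x ∈ (A ∪ S) ∖ (S ∖ A). Then either x ∈ A and x ∉ S; or x ∈ S ∩ A. In each case x ∈ A, so (A ∪ S) ∖ (S ∖ A) ⊆ A.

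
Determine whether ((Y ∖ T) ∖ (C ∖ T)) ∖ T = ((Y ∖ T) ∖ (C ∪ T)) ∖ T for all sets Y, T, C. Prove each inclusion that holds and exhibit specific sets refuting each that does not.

Reverse inclusion. Let x ∈ ((Y ∖ T) ∖ (C ∪ T)) ∖ T. Then x ∈ Y and x ∉ T, C, from which x ∈ ((Y ∖ T) ∖ (C ∖ T)) ∖ T.

Forward inclusion. Let x ∈ ((Y ∖ T) ∖ (C ∖ T)) ∖ T. Then x ∈ Y and x ∉ T, C, from which x ∈ ((Y ∖ T) ∖ (C ∪ T)) ∖ T.

The two sets are equal.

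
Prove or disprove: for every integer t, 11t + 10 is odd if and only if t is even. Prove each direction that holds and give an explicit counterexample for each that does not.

(⇒) This fails: t = 1 gives 11t + 10 = 21, which is odd, but 1 is odd, not even.

(⇐) This also fails: t = 0 is even, but 11t + 10 = 10 is even, not odd.

Neither implication holds.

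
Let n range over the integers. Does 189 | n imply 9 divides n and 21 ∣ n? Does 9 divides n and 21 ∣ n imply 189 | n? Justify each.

The forward direction holds; the converse fails.

(→) If 189 ∣ n, write n = 189q. Since 189 = 21·9, n = 9·(21q), so 9 ∣ n; and since 189 = 9·21, n = 21·(9q), so 21 ∣ n.

(←) This fails: take n = 63. Both 9 ∣ 63 and 21 ∣ 63, yet 63 is not a multiple of 189 (since 63 = 0·189 + 63), so 189 ∤ 63.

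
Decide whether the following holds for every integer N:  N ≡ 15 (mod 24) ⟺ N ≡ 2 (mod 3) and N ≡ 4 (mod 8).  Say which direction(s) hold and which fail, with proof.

(→) This fails: N = 15 gives 15 ≡ 15 (mod 24) but 15 ≡ 0 (mod 3), so the conjunction on the right does not hold.

(←) This fails: N = 20 satisfies both congruences on the right (20 ≡ 2 mod 3 and 20 ≡ 4 mod 8) yet 20 ≡ 20 (mod 24), not 15.

Both directions fail.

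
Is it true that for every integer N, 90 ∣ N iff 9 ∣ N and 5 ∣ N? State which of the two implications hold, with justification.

(⇒) holds; (⇐) fails.

(⟹) If 90 ∣ N, write N = 90q. Since 90 = 10·9, N = 9·(10q), so 9 ∣ N; and since 90 = 18·5, N = 5·(18q), so 5 ∣ N.

(⟸) This fails: take N = 45. Both 9 ∣ 45 and 5 ∣ 45, yet 45 is not a multiple of 90 (since 45 = 0·90 + 45), so 90 ∤ 45.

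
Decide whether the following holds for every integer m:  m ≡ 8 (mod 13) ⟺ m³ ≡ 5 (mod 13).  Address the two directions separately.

(⇒) holds; (⇐) fails.

[⇒] Suppose m ≡ 8 (mod 13). Write m = 13j + 8. Then (13j + 8)³ = 2197j³ + 4056j² + 2496j + 512 = 13(169j³ + 312j² + 192j + 39) + 5, so m³ ≡ 5 (mod 13).

[⇐] This fails: take m = 7. Then 7³ = 343 ≡ 5 (mod 13), yet 7 ≡ 7 (mod 13), not 8.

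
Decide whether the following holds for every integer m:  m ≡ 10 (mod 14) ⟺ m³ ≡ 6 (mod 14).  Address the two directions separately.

[⇒] Suppose m ≡ 10 (mod 14). Write m = 14j + 10. Then (14j + 10)³ = 2744j³ + 5880j² + 4200j + 1000 = 14(196j³ + 420j² + 300j + 71) + 6, so m³ ≡ 6 (mod 14).

[⇐] This fails: take m = 6. Then 6³ = 216 ≡ 6 (mod 14), yet 6 ≡ 6 (mod 14), not 10.

(⇒) holds; (⇐) fails.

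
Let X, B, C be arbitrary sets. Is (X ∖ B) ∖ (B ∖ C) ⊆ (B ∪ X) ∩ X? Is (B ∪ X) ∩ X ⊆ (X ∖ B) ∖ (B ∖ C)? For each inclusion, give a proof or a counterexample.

Forward inclusion. Let x ∈ (X ∖ B) ∖ (B ∖ C). Then either x ∈ X and x ∉ B, C; or x ∈ X ∩ C and x ∉ B. In each case x ∈ (B ∪ X) ∩ X, so (X ∖ B) ∖ (B ∖ C) ⊆ (B ∪ X) ∩ X.

Reverse inclusion. This inclusion fails. Take X = {1}, B = {1}, C = ∅; then 1 ∈ (B ∪ X) ∩ X but 1 ∉ (X ∖ B) ∖ (B ∖ C).

Only the forward inclusion holds.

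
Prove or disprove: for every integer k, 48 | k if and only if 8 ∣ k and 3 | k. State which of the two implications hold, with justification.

Only the forward implication holds.

(⇒) If 48 ∣ k, write k = 48q. Since 48 = 6·8, k = 8·(6q), so 8 ∣ k; and since 48 = 16·3, k = 3·(16q), so 3 ∣ k.

(⇐) This fails: take k = 24. Both 8 ∣ 24 and 3 ∣ 24, yet 24 is not a multiple of 48 (since 24 = 0·48 + 24), so 48 ∤ 24.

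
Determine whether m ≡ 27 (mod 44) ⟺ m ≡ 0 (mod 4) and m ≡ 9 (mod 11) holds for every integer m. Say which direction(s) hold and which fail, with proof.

(→) This fails: m = 27 gives 27 ≡ 27 (mod 44) but 27 ≡ 3 (mod 4), so the conjunction on the right does not hold.

(←) This fails: m = 20 satisfies both congruences on the right (20 ≡ 0 mod 4 and 20 ≡ 9 mod 11) yet 20 ≡ 20 (mod 44), not 27.

Neither implication holds.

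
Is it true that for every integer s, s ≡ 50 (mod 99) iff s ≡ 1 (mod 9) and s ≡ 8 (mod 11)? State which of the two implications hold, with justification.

Forward direction. This fails: s = 50 gives 50 ≡ 50 (mod 99) but 50 ≡ 5 (mod 9), so the conjunction on the right does not hold.

Converse. This fails: s = 19 satisfies both congruences on the right (19 ≡ 1 mod 9 and 19 ≡ 8 mod 11) yet 19 ≡ 19 (mod 99), not 50.

Both directions fail.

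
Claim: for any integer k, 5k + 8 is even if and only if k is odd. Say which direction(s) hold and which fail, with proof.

(⇒) This fails: k = 4 gives 5k + 8 = 28, which is even, but 4 is even, not odd.

(⇐) This also fails: k = 1 is odd, but 5k + 8 = 13 is odd, not even.

Neither implication holds.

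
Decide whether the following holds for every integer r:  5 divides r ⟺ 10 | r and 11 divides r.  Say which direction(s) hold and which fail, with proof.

Forward direction. This fails: take r = 5. Certainly 5 ∣ 5, but 10 ∤ 5.

Converse. Suppose 10 ∣ r and 11 ∣ r. Any common multiple of 10 and 11 is a multiple of their lcm; here gcd(10, 11) = 1, so lcm(10, 11) = 10·11 = 110, so 110 ∣ r. Since 5 ∣ 110, it follows that 5 ∣ r.

Not equivalent: only (⇐) holds.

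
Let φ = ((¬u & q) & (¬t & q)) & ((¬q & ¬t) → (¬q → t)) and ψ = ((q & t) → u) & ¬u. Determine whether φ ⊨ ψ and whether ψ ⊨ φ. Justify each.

Converse. This fails. Under t = F, q = F, u = F, the left side is false but the right side is true.

Forward direction. Assume the antecedent. If t is true, the antecedent cannot hold. If t is false, the antecedent forces (t = F, q = T, u = F), and ((q & t) → u) & ¬u holds there. Either way ((q & t) → u) & ¬u holds.

Only the forward implication holds.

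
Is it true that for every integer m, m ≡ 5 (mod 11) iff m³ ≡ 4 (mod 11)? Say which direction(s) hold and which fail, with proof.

Both implications hold.

[⇒] Suppose m ≡ 5 (mod 11). Write m = 11j + 5. Then (11j + 5)³ = 1331j³ + 1815j² + 825j + 125 = 11(121j³ + 165j² + 75j + 11) + 4, so m³ ≡ 4 (mod 11).

[⇐] Conversely, suppose m³ ≡ 4 (mod 11). The only residue r in {0, …, 10} with r³ ≡ 4 (mod 11) is r = 5, so m ≡ 5 (mod 11).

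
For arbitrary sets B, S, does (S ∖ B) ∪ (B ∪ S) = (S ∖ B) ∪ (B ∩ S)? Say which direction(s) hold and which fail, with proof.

(⊇) Let x ∈ (S ∖ B) ∪ (B ∩ S). Then either x ∈ S and x ∉ B; or x ∈ B ∩ S. In each case x ∈ (S ∖ B) ∪ (B ∪ S), so (S ∖ B) ∪ (B ∩ S) ⊆ (S ∖ B) ∪ (B ∪ S).

(⊆) This inclusion fails. Take B = {1}, S = ∅; then 1 ∈ (S ∖ B) ∪ (B ∪ S) but 1 ∉ (S ∖ B) ∪ (B ∩ S).

The sets are not equal: only the reverse inclusion holds.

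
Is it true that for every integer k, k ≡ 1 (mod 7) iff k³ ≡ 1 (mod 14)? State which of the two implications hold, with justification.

(⟹) This fails: take k = 8. Then 8 ≡ 1 (mod 7), but 8³ = 512 ≡ 8 (mod 14), not 1.

(⟸) This fails: take k = 9. Then 9³ = 729 ≡ 1 (mod 14), yet 9 ≡ 2 (mod 7), not 1.

Neither direction holds.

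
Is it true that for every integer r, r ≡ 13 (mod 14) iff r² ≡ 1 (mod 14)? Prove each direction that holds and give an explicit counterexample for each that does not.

The forward direction holds; the converse fails.

(⟸) This fails: take r = 1. Then 1² = 1 ≡ 1 (mod 14), yet 1 ≡ 1 (mod 14), not 13.

(⟹) Suppose r ≡ 13 (mod 14). Write r = 14j + 13. Then (14j + 13)² = 196j² + 364j + 169 = 14(14j² + 26j + 12) + 1, so r² ≡ 1 (mod 14).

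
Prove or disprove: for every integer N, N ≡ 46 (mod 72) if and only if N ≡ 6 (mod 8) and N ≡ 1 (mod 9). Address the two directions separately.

Both implications hold.

Forward direction. Suppose N ≡ 46 (mod 72); write N = 72j + 46. Since 8 ∣ 72, reducing mod 8 gives N ≡ 46 ≡ 6 (mod 8); since 9 ∣ 72, reducing mod 9 gives N ≡ 46 ≡ 1 (mod 9).

Converse. If N ≡ 6 (mod 8) and N ≡ 1 (mod 9), then by the Chinese remainder theorem N ≡ 46 (mod 72). This is exactly N ≡ 46 (mod 72).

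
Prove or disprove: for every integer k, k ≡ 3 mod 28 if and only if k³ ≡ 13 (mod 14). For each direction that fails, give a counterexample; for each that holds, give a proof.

(⇒) holds; (⇐) fails.

(⟹) Suppose k ≡ 3 (mod 28). Then k³ ≡ 3³ = 27 (mod 28), and since 14 ∣ 28, also k³ ≡ 13 (mod 14).

(⟸) This fails: take k = 5. Then 5³ = 125 ≡ 13 (mod 14), yet 5 ≡ 5 (mod 28), not 3.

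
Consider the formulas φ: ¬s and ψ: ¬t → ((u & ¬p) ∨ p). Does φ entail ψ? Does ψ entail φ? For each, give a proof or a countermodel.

(⇒) fails and (⇐) fails.

(⟹) This fails. Under u = F, p = F, t = F, s = F, the left side is true but the right side is false.

(⟸) This fails. Under u = T, p = F, t = F, s = T, the left side is false but the right side is true.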